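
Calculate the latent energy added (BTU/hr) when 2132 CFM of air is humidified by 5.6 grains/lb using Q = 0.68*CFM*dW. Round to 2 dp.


Q = 0.68 * 2132 * 5.6 = 8118.66 BTU/hr

8118.66 BTU/hr


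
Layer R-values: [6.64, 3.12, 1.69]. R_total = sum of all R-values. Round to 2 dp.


R_total = 6.64 + 3.12 + 1.69 = 11.45

11.45


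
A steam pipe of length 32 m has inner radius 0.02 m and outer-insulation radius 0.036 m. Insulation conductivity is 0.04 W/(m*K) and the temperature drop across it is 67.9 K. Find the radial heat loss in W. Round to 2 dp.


Q = 2*pi*0.04*32*67.9/ln(0.036/0.02) = 929.05 W

929.05 W


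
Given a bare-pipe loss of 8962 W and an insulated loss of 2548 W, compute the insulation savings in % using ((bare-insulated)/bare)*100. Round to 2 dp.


Savings = ((8962-2548)/8962)*100 = 71.57 %

71.57 %


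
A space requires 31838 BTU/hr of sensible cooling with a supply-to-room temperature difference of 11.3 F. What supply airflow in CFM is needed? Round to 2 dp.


CFM = 31838 / (1.08 * 11.3) = 2608.82

2608.82 CFM


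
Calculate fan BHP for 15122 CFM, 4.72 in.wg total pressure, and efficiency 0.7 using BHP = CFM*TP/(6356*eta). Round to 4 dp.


BHP = 15122 * 4.72 / (6356 * 0.7) = 16.0424 hp

16.0424 hp


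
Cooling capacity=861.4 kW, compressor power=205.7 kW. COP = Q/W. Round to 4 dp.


COP = 861.4 / 205.7 = 4.1877

4.1877


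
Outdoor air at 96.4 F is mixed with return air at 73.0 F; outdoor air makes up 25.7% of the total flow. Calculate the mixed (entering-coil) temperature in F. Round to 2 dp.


T_mix = 73.0 + (25.7/100)*(96.4-73.0) = 79.01 F

79.01 F


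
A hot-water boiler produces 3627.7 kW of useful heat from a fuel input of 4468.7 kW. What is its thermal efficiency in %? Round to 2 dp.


eta = (3627.7/4468.7)*100 = 81.18 %

81.18 %


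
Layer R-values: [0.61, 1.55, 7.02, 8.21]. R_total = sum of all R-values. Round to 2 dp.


R_total = 0.61 + 1.55 + 7.02 + 8.21 = 17.39

17.39


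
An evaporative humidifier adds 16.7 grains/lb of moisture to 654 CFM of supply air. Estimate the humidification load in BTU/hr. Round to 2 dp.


Q = 0.68 * 654 * 16.7 = 7426.82 BTU/hr

7426.82 BTU/hr


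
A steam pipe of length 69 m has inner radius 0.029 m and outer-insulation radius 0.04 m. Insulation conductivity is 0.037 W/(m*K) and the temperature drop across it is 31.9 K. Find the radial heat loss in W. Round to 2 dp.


Q = 2*pi*0.037*69*31.9/ln(0.04/0.029) = 1591.21 W

1591.21 W


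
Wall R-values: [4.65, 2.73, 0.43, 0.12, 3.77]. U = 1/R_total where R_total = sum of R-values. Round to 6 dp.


R_total = 4.65 + 2.73 + 0.43 + 0.12 + 3.77 = 11.70
U = 1/11.70 = 0.085470

0.085470


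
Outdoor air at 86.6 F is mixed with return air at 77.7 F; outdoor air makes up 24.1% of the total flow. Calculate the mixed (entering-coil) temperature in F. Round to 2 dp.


T_mix = 77.7 + (24.1/100)*(86.6-77.7) = 79.84 F

79.84 F


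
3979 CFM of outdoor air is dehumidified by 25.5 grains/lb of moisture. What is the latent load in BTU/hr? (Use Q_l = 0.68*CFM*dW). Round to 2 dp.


Q = 0.68 * 3979 * 25.5 = 68995.86 BTU/hr

68995.86 BTU/hr


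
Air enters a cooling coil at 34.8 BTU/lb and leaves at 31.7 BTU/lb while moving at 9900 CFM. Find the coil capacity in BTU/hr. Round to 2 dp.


Q = 4.5 * 9900 * (34.8 - 31.7) = 138105.00 BTU/hr

138105.00 BTU/hr


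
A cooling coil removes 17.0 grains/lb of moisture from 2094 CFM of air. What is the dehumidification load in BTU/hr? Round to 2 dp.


Q = 0.68 * 2094 * 17.0 = 24206.64 BTU/hr

24206.64 BTU/hr


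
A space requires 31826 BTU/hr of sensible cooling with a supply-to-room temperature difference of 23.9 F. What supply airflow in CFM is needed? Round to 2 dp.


CFM = 31826 / (1.08 * 23.9) = 1232.99

1232.99 CFM


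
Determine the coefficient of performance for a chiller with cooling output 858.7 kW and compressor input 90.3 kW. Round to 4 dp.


COP = 858.7 / 90.3 = 9.5094

9.5094


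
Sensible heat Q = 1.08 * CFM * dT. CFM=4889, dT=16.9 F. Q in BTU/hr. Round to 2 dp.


Q = 1.08 * 4889 * 16.9 = 89234.03 BTU/hr

89234.03 BTU/hr


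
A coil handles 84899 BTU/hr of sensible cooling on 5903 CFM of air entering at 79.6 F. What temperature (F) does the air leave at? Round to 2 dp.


dT = 84899/(1.08*5903) = 13.3170
T_leave = 79.6 - 13.3170 = 66.28 F

66.28 F


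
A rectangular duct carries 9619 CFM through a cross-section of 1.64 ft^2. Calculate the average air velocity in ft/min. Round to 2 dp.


V = 9619 / 1.64 = 5865.24 ft/min

5865.24 ft/min


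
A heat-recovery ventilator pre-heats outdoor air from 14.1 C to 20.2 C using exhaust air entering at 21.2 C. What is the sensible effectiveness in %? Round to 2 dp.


eff = (20.2-14.1)/(21.2-14.1)*100 = 85.92 %

85.92 %


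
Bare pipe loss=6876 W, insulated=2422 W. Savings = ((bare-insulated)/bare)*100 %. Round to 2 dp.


Savings = ((6876-2422)/6876)*100 = 64.78 %

64.78 %


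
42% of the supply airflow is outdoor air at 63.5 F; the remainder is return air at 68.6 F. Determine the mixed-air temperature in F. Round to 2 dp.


T_mix = 0.42*63.5 + 0.58*68.6 = 66.46 F

66.46 F


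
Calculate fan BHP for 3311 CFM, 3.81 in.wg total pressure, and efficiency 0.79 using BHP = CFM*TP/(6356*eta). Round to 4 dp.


BHP = 3311 * 3.81 / (6356 * 0.79) = 2.5123 hp

2.5123 hp


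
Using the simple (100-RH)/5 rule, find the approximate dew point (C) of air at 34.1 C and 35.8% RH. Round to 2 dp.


Td = 34.1 - (100-35.8)/5 = 21.26 C

21.26 C


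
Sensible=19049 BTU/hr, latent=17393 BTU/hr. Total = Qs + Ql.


Qt = 19049 + 17393 = 36442 BTU/hr

36442 BTU/hr


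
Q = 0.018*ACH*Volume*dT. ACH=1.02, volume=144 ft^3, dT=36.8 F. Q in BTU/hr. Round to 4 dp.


Q = 0.018 * 1.02 * 144 * 36.8 = 97.2933 BTU/hr

97.2933 BTU/hr


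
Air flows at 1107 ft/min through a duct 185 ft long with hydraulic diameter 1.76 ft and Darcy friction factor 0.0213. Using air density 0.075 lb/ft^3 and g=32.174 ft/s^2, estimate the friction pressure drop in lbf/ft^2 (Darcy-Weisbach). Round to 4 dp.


v_fps = 1107/60 = 18.45 ft/s
dp = 0.0213*(185/1.76)*0.075*18.45^2/(2*32.174) = 0.8883 lbf/ft^2

0.8883 lbf/ft^2


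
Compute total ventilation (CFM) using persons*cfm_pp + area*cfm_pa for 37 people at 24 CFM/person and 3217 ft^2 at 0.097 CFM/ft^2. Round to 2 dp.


Total = 37*24 + 3217*0.097 = 1200.05 CFM

1200.05 CFM


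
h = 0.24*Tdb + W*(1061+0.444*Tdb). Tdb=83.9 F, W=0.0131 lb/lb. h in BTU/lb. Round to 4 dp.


h = 0.24*83.9 + 0.0131*(1061+0.444*83.9) = 34.5231 BTU/lb

34.5231 BTU/lb


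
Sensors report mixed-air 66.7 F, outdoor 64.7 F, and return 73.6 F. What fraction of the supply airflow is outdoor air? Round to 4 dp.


frac = (66.7 - 73.6) / (64.7 - 73.6) = 0.7753

0.7753


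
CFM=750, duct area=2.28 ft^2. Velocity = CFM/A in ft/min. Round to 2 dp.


V = 750 / 2.28 = 328.95 ft/min

328.95 ft/min


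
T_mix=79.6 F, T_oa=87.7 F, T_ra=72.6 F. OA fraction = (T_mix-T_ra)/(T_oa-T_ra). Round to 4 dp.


frac = (79.6 - 72.6) / (87.7 - 72.6) = 0.4636

0.4636


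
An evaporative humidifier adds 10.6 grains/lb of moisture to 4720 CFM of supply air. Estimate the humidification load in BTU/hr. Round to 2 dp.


Q = 0.68 * 4720 * 10.6 = 34021.76 BTU/hr

34021.76 BTU/hr


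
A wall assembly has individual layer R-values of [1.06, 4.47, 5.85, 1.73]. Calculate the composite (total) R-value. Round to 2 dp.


R_total = 1.06 + 4.47 + 5.85 + 1.73 = 13.11

13.11


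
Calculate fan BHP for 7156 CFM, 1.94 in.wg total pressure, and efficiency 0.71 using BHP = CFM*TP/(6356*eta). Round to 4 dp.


BHP = 7156 * 1.94 / (6356 * 0.71) = 3.0763 hp

3.0763 hp


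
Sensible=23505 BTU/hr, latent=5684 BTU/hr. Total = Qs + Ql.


Qt = 23505 + 5684 = 29189 BTU/hr

29189 BTU/hr


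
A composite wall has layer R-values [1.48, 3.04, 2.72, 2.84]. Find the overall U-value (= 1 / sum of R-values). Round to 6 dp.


R_total = 1.48 + 3.04 + 2.72 + 2.84 = 10.08
U = 1/10.08 = 0.099206

0.099206


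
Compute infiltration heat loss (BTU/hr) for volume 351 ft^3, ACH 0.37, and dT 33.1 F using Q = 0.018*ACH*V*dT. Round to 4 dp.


Q = 0.018 * 0.37 * 351 * 33.1 = 77.3765 BTU/hr

77.3765 BTU/hr


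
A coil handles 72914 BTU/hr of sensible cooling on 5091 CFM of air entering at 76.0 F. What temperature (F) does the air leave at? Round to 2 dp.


dT = 72914/(1.08*5091) = 13.2612
T_leave = 76.0 - 13.2612 = 62.74 F

62.74 F


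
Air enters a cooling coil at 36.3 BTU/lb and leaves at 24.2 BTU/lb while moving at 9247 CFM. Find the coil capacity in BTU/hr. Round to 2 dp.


Q = 4.5 * 9247 * (36.3 - 24.2) = 503499.15 BTU/hr

503499.15 BTU/hr


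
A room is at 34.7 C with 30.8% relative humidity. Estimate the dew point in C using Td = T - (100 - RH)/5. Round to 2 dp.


Td = 34.7 - (100-30.8)/5 = 20.86 C

20.86 C


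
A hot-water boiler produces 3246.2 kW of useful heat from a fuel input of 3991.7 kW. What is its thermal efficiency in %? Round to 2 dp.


eta = (3246.2/3991.7)*100 = 81.32 %

81.32 %


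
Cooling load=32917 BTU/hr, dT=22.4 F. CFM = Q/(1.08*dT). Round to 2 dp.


CFM = 32917 / (1.08 * 22.4) = 1360.66

1360.66 CFM


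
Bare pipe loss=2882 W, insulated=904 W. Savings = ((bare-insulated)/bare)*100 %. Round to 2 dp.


Savings = ((2882-904)/2882)*100 = 68.63 %

68.63 %


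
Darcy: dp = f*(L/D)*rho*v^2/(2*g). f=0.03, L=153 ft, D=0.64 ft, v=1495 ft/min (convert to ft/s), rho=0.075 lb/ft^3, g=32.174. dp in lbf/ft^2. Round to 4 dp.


v_fps = 1495/60 = 24.9167 ft/s
dp = 0.03*(153/0.64)*0.075*24.9167^2/(2*32.174) = 5.1897 lbf/ft^2

5.1897 lbf/ft^2


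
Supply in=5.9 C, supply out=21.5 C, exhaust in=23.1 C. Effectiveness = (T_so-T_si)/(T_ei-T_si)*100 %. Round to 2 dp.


eff = (21.5-5.9)/(23.1-5.9)*100 = 90.70 %

90.70 %


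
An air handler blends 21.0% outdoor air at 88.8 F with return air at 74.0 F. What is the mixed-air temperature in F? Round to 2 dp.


T_mix = 74.0 + (21.0/100)*(88.8-74.0) = 77.11 F

77.11 F


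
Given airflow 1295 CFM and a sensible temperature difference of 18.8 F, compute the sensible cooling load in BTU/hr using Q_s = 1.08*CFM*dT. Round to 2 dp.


Q = 1.08 * 1295 * 18.8 = 26293.68 BTU/hr

26293.68 BTU/hr


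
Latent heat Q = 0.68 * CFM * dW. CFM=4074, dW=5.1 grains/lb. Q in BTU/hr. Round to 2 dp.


Q = 0.68 * 4074 * 5.1 = 14128.63 BTU/hr

14128.63 BTU/hr


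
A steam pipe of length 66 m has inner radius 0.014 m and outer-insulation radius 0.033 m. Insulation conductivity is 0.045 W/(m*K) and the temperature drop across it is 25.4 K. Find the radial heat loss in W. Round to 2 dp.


Q = 2*pi*0.045*66*25.4/ln(0.033/0.014) = 552.79 W

552.79 W


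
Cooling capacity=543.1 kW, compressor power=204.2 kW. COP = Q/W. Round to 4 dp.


COP = 543.1 / 204.2 = 2.6596

2.6596


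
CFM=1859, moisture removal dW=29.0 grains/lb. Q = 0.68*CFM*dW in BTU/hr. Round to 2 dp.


Q = 0.68 * 1859 * 29.0 = 36659.48 BTU/hr

36659.48 BTU/hr


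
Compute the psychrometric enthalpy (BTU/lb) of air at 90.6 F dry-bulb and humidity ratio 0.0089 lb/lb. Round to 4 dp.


h = 0.24*90.6 + 0.0089*(1061+0.444*90.6) = 31.5449 BTU/lb

31.5449 BTU/lb


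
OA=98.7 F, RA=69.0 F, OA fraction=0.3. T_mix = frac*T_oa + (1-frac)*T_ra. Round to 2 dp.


T_mix = 0.3*98.7 + 0.7*69.0 = 77.91 F

77.91 F


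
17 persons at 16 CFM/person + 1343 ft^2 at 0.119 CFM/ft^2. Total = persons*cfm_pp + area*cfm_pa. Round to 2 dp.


Total = 17*16 + 1343*0.119 = 431.82 CFM

431.82 CFM


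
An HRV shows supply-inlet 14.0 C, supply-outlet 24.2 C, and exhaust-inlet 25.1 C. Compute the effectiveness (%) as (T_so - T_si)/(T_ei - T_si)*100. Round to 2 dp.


eff = (24.2-14.0)/(25.1-14.0)*100 = 91.89 %

91.89 %


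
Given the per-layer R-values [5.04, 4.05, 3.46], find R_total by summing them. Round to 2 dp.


R_total = 5.04 + 4.05 + 3.46 = 12.55

12.55


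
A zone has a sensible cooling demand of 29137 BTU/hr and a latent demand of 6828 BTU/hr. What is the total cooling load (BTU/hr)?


Qt = 29137 + 6828 = 35965 BTU/hr

35965 BTU/hr


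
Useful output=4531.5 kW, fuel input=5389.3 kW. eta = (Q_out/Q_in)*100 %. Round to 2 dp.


eta = (4531.5/5389.3)*100 = 84.08 %

84.08 %


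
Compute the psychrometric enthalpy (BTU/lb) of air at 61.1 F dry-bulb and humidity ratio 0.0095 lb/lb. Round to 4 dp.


h = 0.24*61.1 + 0.0095*(1061+0.444*61.1) = 25.0012 BTU/lb

25.0012 BTU/lb


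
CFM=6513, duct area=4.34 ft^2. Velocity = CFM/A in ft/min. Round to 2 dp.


V = 6513 / 4.34 = 1500.69 ft/min

1500.69 ft/min


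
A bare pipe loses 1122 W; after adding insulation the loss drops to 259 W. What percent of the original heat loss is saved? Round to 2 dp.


Savings = ((1122-259)/1122)*100 = 76.92 %

76.92 %


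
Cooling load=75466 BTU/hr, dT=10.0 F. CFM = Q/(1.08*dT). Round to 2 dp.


CFM = 75466 / (1.08 * 10.0) = 6987.59

6987.59 CFM


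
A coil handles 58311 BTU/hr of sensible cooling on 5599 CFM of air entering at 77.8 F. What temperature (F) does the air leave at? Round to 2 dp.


dT = 58311/(1.08*5599) = 9.6431
T_leave = 77.8 - 9.6431 = 68.16 F

68.16 F


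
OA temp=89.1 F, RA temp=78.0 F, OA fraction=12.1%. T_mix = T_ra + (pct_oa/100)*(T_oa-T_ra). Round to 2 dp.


T_mix = 78.0 + (12.1/100)*(89.1-78.0) = 79.34 F

79.34 F


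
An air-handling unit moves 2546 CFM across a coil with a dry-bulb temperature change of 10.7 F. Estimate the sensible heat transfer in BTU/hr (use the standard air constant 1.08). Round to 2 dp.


Q = 1.08 * 2546 * 10.7 = 29421.58 BTU/hr

29421.58 BTU/hr


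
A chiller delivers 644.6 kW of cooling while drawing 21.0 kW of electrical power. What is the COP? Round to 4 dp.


COP = 644.6 / 21.0 = 30.6952

30.6952


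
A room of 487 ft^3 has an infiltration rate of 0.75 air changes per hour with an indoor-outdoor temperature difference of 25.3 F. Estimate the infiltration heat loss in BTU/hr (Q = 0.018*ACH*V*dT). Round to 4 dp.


Q = 0.018 * 0.75 * 487 * 25.3 = 166.3349 BTU/hr

166.3349 BTU/hr


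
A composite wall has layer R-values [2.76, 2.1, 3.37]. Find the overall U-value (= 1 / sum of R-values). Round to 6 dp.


R_total = 2.76 + 2.1 + 3.37 = 8.23
U = 1/8.23 = 0.121507

0.121507


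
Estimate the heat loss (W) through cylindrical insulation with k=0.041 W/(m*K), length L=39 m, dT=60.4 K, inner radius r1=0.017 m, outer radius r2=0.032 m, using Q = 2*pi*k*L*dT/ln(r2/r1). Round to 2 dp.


Q = 2*pi*0.041*39*60.4/ln(0.032/0.017) = 959.38 W

959.38 W


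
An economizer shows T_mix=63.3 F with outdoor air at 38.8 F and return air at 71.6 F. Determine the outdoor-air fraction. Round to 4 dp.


frac = (63.3 - 71.6) / (38.8 - 71.6) = 0.2530

0.2530


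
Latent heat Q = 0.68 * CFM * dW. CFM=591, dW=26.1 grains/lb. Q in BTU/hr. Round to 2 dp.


Q = 0.68 * 591 * 26.1 = 10489.07 BTU/hr

10489.07 BTU/hr


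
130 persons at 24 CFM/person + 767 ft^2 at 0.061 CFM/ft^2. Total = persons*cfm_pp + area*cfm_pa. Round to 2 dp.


Total = 130*24 + 767*0.061 = 3166.79 CFM

3166.79 CFM


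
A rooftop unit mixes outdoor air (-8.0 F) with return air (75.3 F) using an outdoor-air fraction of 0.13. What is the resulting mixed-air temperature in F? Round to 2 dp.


T_mix = 0.13*(-8.0) + 0.87*75.3 = 64.47 F

64.47 F


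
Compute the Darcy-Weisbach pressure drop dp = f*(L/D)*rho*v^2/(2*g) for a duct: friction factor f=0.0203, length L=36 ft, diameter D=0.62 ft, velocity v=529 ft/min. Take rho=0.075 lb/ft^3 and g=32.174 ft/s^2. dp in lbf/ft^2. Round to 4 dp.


v_fps = 529/60 = 8.8167 ft/s
dp = 0.0203*(36/0.62)*0.075*8.8167^2/(2*32.174) = 0.1068 lbf/ft^2

0.1068 lbf/ft^2


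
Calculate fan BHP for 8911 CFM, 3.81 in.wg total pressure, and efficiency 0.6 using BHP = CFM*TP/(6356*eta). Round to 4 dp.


BHP = 8911 * 3.81 / (6356 * 0.6) = 8.9026 hp

8.9026 hp


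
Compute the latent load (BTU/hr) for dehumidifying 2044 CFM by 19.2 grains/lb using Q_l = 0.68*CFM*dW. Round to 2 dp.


Q = 0.68 * 2044 * 19.2 = 26686.46 BTU/hr

26686.46 BTU/hr


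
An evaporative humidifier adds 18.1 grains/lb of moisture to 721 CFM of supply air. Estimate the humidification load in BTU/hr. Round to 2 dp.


Q = 0.68 * 721 * 18.1 = 8874.07 BTU/hr

8874.07 BTU/hr


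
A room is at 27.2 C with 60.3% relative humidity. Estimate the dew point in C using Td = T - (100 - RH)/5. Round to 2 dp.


Td = 27.2 - (100-60.3)/5 = 19.26 C

19.26 C


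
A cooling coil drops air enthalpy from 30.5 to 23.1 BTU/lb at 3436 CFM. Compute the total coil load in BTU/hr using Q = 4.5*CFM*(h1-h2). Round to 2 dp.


Q = 4.5 * 3436 * (30.5 - 23.1) = 114418.80 BTU/hr

114418.80 BTU/hr


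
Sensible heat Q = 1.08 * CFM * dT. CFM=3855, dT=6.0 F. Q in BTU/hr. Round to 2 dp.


Q = 1.08 * 3855 * 6.0 = 24980.40 BTU/hr

24980.40 BTU/hr


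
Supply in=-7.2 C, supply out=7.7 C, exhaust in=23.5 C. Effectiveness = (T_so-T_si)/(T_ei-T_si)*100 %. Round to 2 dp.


eff = (7.7-(-7.2))/(23.5-(-7.2))*100 = 48.53 %

48.53 %


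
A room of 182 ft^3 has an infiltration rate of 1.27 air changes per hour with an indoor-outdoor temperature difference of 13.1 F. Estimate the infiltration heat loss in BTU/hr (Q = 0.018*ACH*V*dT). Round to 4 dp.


Q = 0.018 * 1.27 * 182 * 13.1 = 54.5028 BTU/hr

54.5028 BTU/hr


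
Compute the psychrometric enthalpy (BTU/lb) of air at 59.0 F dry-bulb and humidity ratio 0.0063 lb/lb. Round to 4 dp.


h = 0.24*59.0 + 0.0063*(1061+0.444*59.0) = 21.0093 BTU/lb

21.0093 BTU/lb


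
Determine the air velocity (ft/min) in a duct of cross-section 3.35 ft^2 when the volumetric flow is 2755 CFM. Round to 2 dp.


V = 2755 / 3.35 = 822.39 ft/min

822.39 ft/min


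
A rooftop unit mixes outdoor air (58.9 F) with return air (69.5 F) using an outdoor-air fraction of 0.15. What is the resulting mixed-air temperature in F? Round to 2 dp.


T_mix = 0.15*58.9 + 0.85*69.5 = 67.91 F

67.91 F


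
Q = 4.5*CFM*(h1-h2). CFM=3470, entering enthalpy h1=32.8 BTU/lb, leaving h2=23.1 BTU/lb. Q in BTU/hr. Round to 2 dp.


Q = 4.5 * 3470 * (32.8 - 23.1) = 151465.50 BTU/hr

151465.50 BTU/hr


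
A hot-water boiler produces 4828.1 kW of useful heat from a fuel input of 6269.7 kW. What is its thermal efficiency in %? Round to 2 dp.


eta = (4828.1/6269.7)*100 = 77.01 %

77.01 %


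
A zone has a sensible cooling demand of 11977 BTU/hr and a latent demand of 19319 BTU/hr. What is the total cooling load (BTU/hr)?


Qt = 11977 + 19319 = 31296 BTU/hr

31296 BTU/hr


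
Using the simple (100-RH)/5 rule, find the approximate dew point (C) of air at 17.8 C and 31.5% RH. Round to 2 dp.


Td = 17.8 - (100-31.5)/5 = 4.10 C

4.10 C


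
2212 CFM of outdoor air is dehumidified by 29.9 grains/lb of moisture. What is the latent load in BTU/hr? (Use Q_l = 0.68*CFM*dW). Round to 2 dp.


Q = 0.68 * 2212 * 29.9 = 44974.38 BTU/hr

44974.38 BTU/hr


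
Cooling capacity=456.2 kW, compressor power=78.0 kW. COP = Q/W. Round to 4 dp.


COP = 456.2 / 78.0 = 5.8487

5.8487


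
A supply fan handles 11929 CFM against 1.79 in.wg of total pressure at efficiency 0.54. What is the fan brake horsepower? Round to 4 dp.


BHP = 11929 * 1.79 / (6356 * 0.54) = 6.2213 hp

6.2213 hp


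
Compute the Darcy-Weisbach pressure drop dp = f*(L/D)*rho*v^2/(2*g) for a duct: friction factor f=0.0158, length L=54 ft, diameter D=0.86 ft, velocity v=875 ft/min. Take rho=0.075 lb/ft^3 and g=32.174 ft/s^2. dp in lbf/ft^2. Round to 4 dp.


v_fps = 875/60 = 14.5833 ft/s
dp = 0.0158*(54/0.86)*0.075*14.5833^2/(2*32.174) = 0.2459 lbf/ft^2

0.2459 lbf/ft^2


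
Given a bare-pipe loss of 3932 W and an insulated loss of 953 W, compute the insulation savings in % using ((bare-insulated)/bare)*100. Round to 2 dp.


Savings = ((3932-953)/3932)*100 = 75.76 %

75.76 %


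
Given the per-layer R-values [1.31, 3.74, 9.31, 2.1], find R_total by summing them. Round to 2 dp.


R_total = 1.31 + 3.74 + 9.31 + 2.1 = 16.46

16.46


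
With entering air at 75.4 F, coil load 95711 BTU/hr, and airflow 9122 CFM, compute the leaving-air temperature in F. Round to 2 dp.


dT = 95711/(1.08*9122) = 9.7151
T_leave = 75.4 - 9.7151 = 65.68 F

65.68 F


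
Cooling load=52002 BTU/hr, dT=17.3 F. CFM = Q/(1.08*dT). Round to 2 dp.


CFM = 52002 / (1.08 * 17.3) = 2783.24

2783.24 CFM


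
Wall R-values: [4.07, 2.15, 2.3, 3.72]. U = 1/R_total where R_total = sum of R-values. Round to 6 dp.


R_total = 4.07 + 2.15 + 2.3 + 3.72 = 12.24
U = 1/12.24 = 0.081699

0.081699


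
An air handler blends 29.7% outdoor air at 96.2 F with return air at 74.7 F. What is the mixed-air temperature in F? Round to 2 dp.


T_mix = 74.7 + (29.7/100)*(96.2-74.7) = 81.09 F

81.09 F


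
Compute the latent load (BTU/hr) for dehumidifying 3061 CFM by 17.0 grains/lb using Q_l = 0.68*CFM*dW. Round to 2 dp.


Q = 0.68 * 3061 * 17.0 = 35385.16 BTU/hr

35385.16 BTU/hr


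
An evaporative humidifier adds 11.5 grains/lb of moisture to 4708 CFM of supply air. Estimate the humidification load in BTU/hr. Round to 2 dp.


Q = 0.68 * 4708 * 11.5 = 36816.56 BTU/hr

36816.56 BTU/hr


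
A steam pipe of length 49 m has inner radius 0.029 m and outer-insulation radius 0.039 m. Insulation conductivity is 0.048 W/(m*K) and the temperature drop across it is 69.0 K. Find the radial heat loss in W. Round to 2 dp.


Q = 2*pi*0.048*49*69.0/ln(0.039/0.029) = 3441.79 W

3441.79 W


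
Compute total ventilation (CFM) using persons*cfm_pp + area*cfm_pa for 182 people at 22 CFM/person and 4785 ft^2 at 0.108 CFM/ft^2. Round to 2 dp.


Total = 182*22 + 4785*0.108 = 4520.78 CFM

4520.78 CFM


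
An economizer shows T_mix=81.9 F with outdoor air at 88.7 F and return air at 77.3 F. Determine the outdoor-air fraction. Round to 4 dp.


frac = (81.9 - 77.3) / (88.7 - 77.3) = 0.4035

0.4035


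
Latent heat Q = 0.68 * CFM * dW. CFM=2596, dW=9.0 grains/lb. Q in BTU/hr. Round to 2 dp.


Q = 0.68 * 2596 * 9.0 = 15887.52 BTU/hr

15887.52 BTU/hr


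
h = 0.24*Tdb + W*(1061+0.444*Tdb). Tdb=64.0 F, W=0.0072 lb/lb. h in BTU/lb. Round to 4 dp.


h = 0.24*64.0 + 0.0072*(1061+0.444*64.0) = 23.2038 BTU/lb

23.2038 BTU/lb


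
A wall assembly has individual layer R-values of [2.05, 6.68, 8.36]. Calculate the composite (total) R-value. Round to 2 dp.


R_total = 2.05 + 6.68 + 8.36 = 17.09

17.09


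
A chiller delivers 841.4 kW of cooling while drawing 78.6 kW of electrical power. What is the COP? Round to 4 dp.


COP = 841.4 / 78.6 = 10.7048

10.7048


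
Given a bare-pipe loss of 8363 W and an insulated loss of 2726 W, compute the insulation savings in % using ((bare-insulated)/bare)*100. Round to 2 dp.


Savings = ((8363-2726)/8363)*100 = 67.40 %

67.40 %


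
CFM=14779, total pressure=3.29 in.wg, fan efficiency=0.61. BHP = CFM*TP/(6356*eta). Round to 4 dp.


BHP = 14779 * 3.29 / (6356 * 0.61) = 12.5409 hp

12.5409 hp


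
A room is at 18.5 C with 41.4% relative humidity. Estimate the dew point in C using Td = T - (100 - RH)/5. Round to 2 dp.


Td = 18.5 - (100-41.4)/5 = 6.78 C

6.78 C


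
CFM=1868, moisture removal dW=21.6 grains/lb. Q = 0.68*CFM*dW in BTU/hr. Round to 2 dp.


Q = 0.68 * 1868 * 21.6 = 27437.18 BTU/hr

27437.18 BTU/hr


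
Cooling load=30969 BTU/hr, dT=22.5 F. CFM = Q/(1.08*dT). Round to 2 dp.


CFM = 30969 / (1.08 * 22.5) = 1274.44

1274.44 CFM


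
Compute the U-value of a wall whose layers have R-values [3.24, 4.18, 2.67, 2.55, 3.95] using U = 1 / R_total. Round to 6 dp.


R_total = 3.24 + 4.18 + 2.67 + 2.55 + 3.95 = 16.59
U = 1/16.59 = 0.060277

0.060277


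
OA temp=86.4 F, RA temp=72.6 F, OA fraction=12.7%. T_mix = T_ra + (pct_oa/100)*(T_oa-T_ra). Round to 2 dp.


T_mix = 72.6 + (12.7/100)*(86.4-72.6) = 74.35 F

74.35 F


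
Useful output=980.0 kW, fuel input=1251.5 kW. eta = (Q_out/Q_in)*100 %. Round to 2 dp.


eta = (980.0/1251.5)*100 = 78.31 %

78.31 %


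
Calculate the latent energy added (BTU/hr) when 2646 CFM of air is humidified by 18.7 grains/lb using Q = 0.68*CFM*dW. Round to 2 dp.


Q = 0.68 * 2646 * 18.7 = 33646.54 BTU/hr

33646.54 BTU/hr


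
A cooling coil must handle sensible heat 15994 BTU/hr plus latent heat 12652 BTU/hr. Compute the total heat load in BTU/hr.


Qt = 15994 + 12652 = 28646 BTU/hr

28646 BTU/hr


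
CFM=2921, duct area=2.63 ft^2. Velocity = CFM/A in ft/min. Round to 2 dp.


V = 2921 / 2.63 = 1110.65 ft/min

1110.65 ft/min


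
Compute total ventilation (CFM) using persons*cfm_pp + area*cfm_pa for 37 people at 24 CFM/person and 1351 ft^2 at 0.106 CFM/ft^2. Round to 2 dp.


Total = 37*24 + 1351*0.106 = 1031.21 CFM

1031.21 CFM


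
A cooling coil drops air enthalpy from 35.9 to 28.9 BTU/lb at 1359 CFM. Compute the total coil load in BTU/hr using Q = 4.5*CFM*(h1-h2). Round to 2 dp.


Q = 4.5 * 1359 * (35.9 - 28.9) = 42808.50 BTU/hr

42808.50 BTU/hr


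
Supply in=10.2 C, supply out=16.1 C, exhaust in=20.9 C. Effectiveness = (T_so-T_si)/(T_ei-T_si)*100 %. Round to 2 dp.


eff = (16.1-10.2)/(20.9-10.2)*100 = 55.14 %

55.14 %


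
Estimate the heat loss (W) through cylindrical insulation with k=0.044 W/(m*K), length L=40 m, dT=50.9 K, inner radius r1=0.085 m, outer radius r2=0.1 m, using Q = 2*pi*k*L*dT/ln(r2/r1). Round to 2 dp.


Q = 2*pi*0.044*40*50.9/ln(0.1/0.085) = 3463.43 W

3463.43 W


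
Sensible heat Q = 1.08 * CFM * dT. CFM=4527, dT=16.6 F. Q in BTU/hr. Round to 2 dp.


Q = 1.08 * 4527 * 16.6 = 81160.06 BTU/hr

81160.06 BTU/hr


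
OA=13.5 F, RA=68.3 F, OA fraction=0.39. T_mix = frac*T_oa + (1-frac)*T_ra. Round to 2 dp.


T_mix = 0.39*13.5 + 0.61*68.3 = 46.93 F

46.93 F


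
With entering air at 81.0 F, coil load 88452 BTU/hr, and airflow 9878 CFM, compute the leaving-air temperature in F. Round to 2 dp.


dT = 88452/(1.08*9878) = 8.2912
T_leave = 81.0 - 8.2912 = 72.71 F

72.71 F


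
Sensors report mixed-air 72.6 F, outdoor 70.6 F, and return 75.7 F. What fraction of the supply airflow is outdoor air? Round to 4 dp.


frac = (72.6 - 75.7) / (70.6 - 75.7) = 0.6078

0.6078


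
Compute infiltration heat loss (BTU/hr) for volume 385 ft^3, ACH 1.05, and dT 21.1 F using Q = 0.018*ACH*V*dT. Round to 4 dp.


Q = 0.018 * 1.05 * 385 * 21.1 = 153.5342 BTU/hr

153.5342 BTU/hr


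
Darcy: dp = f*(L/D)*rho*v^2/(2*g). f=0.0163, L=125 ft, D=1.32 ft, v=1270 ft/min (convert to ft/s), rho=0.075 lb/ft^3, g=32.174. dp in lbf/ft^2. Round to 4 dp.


v_fps = 1270/60 = 21.1667 ft/s
dp = 0.0163*(125/1.32)*0.075*21.1667^2/(2*32.174) = 0.8060 lbf/ft^2

0.8060 lbf/ft^2


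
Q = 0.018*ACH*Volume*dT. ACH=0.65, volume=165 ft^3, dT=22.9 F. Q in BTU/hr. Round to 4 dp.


Q = 0.018 * 0.65 * 165 * 22.9 = 44.2085 BTU/hr

44.2085 BTU/hr


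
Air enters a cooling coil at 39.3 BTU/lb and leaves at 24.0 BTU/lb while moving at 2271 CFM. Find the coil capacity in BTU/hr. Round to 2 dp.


Q = 4.5 * 2271 * (39.3 - 24.0) = 156358.35 BTU/hr

156358.35 BTU/hr


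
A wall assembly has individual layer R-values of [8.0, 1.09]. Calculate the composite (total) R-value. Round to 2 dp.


R_total = 8.0 + 1.09 = 9.09

9.09


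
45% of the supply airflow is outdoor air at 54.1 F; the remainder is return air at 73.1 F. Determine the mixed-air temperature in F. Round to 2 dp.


T_mix = 0.45*54.1 + 0.55*73.1 = 64.55 F

64.55 F


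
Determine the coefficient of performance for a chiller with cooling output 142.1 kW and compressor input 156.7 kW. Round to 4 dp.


COP = 142.1 / 156.7 = 0.9068

0.9068


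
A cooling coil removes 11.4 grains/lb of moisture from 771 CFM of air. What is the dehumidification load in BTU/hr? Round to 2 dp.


Q = 0.68 * 771 * 11.4 = 5976.79 BTU/hr

5976.79 BTU/hr


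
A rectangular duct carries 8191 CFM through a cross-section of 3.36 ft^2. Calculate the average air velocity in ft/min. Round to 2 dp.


V = 8191 / 3.36 = 2437.80 ft/min

2437.80 ft/min


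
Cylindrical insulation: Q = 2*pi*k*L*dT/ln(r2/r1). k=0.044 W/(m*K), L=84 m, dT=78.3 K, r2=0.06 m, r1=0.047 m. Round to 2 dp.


Q = 2*pi*0.044*84*78.3/ln(0.06/0.047) = 7446.18 W

7446.18 W


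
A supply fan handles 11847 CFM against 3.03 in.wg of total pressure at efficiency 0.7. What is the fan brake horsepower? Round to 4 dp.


BHP = 11847 * 3.03 / (6356 * 0.7) = 8.0681 hp

8.0681 hp


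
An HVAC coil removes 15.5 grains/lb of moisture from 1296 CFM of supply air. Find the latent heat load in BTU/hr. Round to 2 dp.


Q = 0.68 * 1296 * 15.5 = 13659.84 BTU/hr

13659.84 BTU/hr


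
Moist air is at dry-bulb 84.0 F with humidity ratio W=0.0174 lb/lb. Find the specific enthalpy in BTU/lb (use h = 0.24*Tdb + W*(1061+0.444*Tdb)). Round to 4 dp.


h = 0.24*84.0 + 0.0174*(1061+0.444*84.0) = 39.2704 BTU/lb

39.2704 BTU/lb


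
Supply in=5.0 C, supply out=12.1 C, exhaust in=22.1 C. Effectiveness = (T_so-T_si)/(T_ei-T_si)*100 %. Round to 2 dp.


eff = (12.1-5.0)/(22.1-5.0)*100 = 41.52 %

41.52 %


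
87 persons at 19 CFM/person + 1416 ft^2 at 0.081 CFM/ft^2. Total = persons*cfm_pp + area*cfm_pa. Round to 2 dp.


Total = 87*19 + 1416*0.081 = 1767.70 CFM

1767.70 CFM


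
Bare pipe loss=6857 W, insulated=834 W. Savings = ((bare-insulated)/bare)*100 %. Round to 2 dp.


Savings = ((6857-834)/6857)*100 = 87.84 %

87.84 %


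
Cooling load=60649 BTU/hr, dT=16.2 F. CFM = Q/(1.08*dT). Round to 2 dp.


CFM = 60649 / (1.08 * 16.2) = 3466.45

3466.45 CFM


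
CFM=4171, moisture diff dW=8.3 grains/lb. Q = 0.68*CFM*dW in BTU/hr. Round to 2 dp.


Q = 0.68 * 4171 * 8.3 = 23541.12 BTU/hr

23541.12 BTU/hr


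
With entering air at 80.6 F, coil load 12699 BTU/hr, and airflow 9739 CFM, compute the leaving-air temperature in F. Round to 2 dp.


dT = 12699/(1.08*9739) = 1.2073
T_leave = 80.6 - 1.2073 = 79.39 F

79.39 F


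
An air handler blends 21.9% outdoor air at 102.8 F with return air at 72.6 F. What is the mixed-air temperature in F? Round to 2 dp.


T_mix = 72.6 + (21.9/100)*(102.8-72.6) = 79.21 F

79.21 F


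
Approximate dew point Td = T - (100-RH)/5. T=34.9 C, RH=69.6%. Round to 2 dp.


Td = 34.9 - (100-69.6)/5 = 28.82 C

28.82 C


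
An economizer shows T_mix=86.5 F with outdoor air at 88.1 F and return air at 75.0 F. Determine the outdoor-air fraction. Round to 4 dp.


frac = (86.5 - 75.0) / (88.1 - 75.0) = 0.8779

0.8779


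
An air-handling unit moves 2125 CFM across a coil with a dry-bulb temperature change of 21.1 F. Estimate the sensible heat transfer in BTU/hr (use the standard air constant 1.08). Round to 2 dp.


Q = 1.08 * 2125 * 21.1 = 48424.50 BTU/hr

48424.50 BTU/hr


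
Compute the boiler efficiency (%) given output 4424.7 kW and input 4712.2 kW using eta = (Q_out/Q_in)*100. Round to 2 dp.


eta = (4424.7/4712.2)*100 = 93.90 %

93.90 %


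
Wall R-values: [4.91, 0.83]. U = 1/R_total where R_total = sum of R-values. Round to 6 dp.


R_total = 4.91 + 0.83 = 5.74
U = 1/5.74 = 0.174216

0.174216


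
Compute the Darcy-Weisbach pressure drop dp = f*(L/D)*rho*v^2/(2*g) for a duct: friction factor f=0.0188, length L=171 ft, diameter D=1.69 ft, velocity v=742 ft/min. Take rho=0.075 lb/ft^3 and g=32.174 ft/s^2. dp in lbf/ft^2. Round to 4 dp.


v_fps = 742/60 = 12.3667 ft/s
dp = 0.0188*(171/1.69)*0.075*12.3667^2/(2*32.174) = 0.3391 lbf/ft^2

0.3391 lbf/ft^2


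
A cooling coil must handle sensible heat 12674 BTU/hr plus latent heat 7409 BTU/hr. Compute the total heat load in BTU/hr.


Qt = 12674 + 7409 = 20083 BTU/hr

20083 BTU/hr


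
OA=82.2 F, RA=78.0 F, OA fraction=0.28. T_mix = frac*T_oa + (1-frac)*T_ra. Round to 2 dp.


T_mix = 0.28*82.2 + 0.72*78.0 = 79.18 F

79.18 F


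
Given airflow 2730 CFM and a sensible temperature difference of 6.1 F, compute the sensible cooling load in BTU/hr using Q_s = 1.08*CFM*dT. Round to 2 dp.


Q = 1.08 * 2730 * 6.1 = 17985.24 BTU/hr

17985.24 BTU/hr


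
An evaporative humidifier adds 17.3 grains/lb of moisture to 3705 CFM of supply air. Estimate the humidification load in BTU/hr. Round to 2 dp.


Q = 0.68 * 3705 * 17.3 = 43585.62 BTU/hr

43585.62 BTU/hr


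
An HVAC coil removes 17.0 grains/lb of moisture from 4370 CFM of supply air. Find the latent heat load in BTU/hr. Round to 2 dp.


Q = 0.68 * 4370 * 17.0 = 50517.20 BTU/hr

50517.20 BTU/hr


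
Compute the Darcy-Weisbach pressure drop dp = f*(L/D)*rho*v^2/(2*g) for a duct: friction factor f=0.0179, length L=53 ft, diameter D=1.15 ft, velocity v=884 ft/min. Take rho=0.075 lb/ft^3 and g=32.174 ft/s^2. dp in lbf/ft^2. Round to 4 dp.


v_fps = 884/60 = 14.7333 ft/s
dp = 0.0179*(53/1.15)*0.075*14.7333^2/(2*32.174) = 0.2087 lbf/ft^2

0.2087 lbf/ft^2


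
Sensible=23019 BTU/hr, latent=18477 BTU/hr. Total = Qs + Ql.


Qt = 23019 + 18477 = 41496 BTU/hr

41496 BTU/hr


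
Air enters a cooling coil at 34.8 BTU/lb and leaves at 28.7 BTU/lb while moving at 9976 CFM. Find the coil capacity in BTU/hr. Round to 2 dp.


Q = 4.5 * 9976 * (34.8 - 28.7) = 273841.20 BTU/hr

273841.20 BTU/hr


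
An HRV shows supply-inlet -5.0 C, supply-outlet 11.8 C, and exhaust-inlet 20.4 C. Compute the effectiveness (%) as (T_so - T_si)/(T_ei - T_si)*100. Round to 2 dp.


eff = (11.8-(-5.0))/(20.4-(-5.0))*100 = 66.14 %

66.14 %


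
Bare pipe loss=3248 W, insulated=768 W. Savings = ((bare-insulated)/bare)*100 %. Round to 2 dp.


Savings = ((3248-768)/3248)*100 = 76.35 %

76.35 %


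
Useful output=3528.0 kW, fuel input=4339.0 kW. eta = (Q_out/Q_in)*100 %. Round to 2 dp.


eta = (3528.0/4339.0)*100 = 81.31 %

81.31 %


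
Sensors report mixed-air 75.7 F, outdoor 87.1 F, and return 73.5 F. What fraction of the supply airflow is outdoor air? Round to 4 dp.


frac = (75.7 - 73.5) / (87.1 - 73.5) = 0.1618

0.1618


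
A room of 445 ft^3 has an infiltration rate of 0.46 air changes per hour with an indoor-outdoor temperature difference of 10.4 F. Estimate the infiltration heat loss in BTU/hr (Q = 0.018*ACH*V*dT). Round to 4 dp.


Q = 0.018 * 0.46 * 445 * 10.4 = 38.3198 BTU/hr

38.3198 BTU/hr


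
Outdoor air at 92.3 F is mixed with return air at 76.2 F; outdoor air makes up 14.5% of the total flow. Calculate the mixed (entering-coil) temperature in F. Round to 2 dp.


T_mix = 76.2 + (14.5/100)*(92.3-76.2) = 78.53 F

78.53 F


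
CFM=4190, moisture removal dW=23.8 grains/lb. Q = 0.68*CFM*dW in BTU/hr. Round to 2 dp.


Q = 0.68 * 4190 * 23.8 = 67810.96 BTU/hr

67810.96 BTU/hr


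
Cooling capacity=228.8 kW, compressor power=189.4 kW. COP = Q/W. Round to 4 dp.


COP = 228.8 / 189.4 = 1.2080

1.2080


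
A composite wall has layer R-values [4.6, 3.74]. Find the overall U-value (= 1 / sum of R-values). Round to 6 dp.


R_total = 4.6 + 3.74 = 8.34
U = 1/8.34 = 0.119904

0.119904


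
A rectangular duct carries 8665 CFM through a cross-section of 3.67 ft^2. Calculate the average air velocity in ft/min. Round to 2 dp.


V = 8665 / 3.67 = 2361.04 ft/min

2361.04 ft/min


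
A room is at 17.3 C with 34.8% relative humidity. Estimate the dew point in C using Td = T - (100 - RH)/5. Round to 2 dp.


Td = 17.3 - (100-34.8)/5 = 4.26 C

4.26 C


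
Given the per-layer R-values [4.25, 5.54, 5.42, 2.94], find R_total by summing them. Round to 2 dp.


R_total = 4.25 + 5.54 + 5.42 + 2.94 = 18.15

18.15


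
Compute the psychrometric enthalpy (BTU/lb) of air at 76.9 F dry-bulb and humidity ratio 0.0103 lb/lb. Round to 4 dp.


h = 0.24*76.9 + 0.0103*(1061+0.444*76.9) = 29.7360 BTU/lb

29.7360 BTU/lb


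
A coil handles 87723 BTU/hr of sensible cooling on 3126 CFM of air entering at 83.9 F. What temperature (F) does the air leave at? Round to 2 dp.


dT = 87723/(1.08*3126) = 25.9837
T_leave = 83.9 - 25.9837 = 57.92 F

57.92 F


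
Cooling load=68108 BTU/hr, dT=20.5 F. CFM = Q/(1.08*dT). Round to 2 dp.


CFM = 68108 / (1.08 * 20.5) = 3076.24

3076.24 CFM


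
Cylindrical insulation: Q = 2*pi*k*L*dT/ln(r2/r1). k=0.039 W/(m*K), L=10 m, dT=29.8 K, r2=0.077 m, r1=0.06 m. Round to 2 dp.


Q = 2*pi*0.039*10*29.8/ln(0.077/0.06) = 292.72 W

292.72 W


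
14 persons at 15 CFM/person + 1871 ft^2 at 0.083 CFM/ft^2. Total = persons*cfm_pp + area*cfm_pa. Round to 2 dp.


Total = 14*15 + 1871*0.083 = 365.29 CFM

365.29 CFM


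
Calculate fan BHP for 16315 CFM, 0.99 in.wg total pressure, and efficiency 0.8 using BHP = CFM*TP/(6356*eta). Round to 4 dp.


BHP = 16315 * 0.99 / (6356 * 0.8) = 3.1765 hp

3.1765 hp


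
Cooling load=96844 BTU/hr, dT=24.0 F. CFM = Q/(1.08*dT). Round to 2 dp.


CFM = 96844 / (1.08 * 24.0) = 3736.27

3736.27 CFM


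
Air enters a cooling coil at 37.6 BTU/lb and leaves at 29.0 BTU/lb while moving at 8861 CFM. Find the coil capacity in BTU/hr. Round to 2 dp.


Q = 4.5 * 8861 * (37.6 - 29.0) = 342920.70 BTU/hr

342920.70 BTU/hr


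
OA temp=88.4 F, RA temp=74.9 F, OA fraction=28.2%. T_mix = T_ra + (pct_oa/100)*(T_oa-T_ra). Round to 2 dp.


T_mix = 74.9 + (28.2/100)*(88.4-74.9) = 78.71 F

78.71 F


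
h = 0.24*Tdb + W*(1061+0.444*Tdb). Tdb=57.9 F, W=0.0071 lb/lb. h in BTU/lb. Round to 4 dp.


h = 0.24*57.9 + 0.0071*(1061+0.444*57.9) = 21.6116 BTU/lb

21.6116 BTU/lb


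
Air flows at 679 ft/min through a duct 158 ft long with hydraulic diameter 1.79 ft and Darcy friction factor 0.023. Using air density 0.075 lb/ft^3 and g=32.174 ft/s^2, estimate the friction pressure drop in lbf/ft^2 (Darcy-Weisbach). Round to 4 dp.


v_fps = 679/60 = 11.3167 ft/s
dp = 0.023*(158/1.79)*0.075*11.3167^2/(2*32.174) = 0.3030 lbf/ft^2

0.3030 lbf/ft^2


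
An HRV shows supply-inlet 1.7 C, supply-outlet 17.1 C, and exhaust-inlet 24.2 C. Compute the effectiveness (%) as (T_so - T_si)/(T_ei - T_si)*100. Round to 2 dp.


eff = (17.1-1.7)/(24.2-1.7)*100 = 68.44 %

68.44 %


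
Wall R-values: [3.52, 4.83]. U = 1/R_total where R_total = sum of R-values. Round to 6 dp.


R_total = 3.52 + 4.83 = 8.35
U = 1/8.35 = 0.119760

0.119760


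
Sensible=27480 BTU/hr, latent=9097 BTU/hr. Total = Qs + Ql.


Qt = 27480 + 9097 = 36577 BTU/hr

36577 BTU/hr


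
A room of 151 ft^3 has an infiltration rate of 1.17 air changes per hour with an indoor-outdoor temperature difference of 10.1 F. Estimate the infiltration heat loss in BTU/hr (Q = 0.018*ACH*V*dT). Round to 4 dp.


Q = 0.018 * 1.17 * 151 * 10.1 = 32.1186 BTU/hr

32.1186 BTU/hr


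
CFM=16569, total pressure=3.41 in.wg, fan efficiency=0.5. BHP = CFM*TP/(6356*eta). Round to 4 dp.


BHP = 16569 * 3.41 / (6356 * 0.5) = 17.7786 hp

17.7786 hp


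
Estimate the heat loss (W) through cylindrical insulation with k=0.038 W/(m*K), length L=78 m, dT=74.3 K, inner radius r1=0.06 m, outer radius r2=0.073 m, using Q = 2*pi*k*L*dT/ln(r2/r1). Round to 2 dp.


Q = 2*pi*0.038*78*74.3/ln(0.073/0.06) = 7055.64 W

7055.64 W


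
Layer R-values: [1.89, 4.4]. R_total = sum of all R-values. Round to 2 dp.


R_total = 1.89 + 4.4 = 6.29

6.29


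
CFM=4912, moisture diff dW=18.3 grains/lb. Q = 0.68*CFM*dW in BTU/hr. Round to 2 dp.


Q = 0.68 * 4912 * 18.3 = 61124.93 BTU/hr

61124.93 BTU/hr


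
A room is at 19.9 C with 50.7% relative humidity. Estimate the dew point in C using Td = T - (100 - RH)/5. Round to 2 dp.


Td = 19.9 - (100-50.7)/5 = 10.04 C

10.04 C


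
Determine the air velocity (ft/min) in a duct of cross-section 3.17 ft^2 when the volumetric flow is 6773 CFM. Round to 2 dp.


V = 6773 / 3.17 = 2136.59 ft/min

2136.59 ft/min


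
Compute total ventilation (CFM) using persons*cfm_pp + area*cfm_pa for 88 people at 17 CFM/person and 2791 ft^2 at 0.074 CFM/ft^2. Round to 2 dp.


Total = 88*17 + 2791*0.074 = 1702.53 CFM

1702.53 CFM
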